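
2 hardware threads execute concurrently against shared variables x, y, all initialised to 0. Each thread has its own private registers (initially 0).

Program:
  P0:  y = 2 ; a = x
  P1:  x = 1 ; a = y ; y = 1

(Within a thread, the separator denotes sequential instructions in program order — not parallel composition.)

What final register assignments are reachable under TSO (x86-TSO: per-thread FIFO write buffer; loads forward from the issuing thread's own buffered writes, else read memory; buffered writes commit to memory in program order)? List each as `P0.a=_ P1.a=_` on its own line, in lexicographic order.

P0.a=0 P1.a=0
P0.a=0 P1.a=2
P0.a=1 P1.a=0
P0.a=1 P1.a=2

outcome vector order: (P0.a,P1.a)
|TSO outcomes| = 4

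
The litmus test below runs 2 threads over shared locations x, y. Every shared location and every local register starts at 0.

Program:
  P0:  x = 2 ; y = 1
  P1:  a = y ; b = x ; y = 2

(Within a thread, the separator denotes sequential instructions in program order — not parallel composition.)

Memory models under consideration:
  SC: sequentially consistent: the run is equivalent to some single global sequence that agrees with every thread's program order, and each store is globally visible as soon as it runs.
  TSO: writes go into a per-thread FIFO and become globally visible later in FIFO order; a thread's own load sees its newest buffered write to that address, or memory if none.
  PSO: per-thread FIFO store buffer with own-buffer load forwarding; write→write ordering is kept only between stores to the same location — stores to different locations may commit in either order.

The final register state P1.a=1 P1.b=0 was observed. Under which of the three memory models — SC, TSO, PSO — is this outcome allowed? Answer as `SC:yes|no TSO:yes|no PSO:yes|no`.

outcome vector order: (P1.a,P1.b)
SC: 3 outcomes — {00 02 12}
TSO: 3 outcomes — {00 02 12}
PSO: 4 outcomes — {00 02 10 12}
target 10 ∈ {PSO}

SC:no TSO:no PSO:yes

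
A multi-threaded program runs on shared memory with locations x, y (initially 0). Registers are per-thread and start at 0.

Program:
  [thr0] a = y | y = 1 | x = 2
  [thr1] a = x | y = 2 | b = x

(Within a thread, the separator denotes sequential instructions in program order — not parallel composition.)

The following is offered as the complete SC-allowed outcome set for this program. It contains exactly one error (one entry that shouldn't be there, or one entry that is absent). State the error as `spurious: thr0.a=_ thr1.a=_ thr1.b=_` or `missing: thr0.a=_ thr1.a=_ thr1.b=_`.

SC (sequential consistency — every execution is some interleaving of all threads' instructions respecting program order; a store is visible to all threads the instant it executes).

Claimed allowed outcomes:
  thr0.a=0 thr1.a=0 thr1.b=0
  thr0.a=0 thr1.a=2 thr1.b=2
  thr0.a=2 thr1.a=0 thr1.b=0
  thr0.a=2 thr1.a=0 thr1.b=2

outcome vector order: (thr0.a,thr1.a,thr1.b)
SC: 5 outcomes — {0/0/0; 0/0/2; 0/2/2; 2/0/0; 2/0/2}
SC∖claimed = {0/0/2}

missing: thr0.a=0 thr1.a=0 thr1.b=2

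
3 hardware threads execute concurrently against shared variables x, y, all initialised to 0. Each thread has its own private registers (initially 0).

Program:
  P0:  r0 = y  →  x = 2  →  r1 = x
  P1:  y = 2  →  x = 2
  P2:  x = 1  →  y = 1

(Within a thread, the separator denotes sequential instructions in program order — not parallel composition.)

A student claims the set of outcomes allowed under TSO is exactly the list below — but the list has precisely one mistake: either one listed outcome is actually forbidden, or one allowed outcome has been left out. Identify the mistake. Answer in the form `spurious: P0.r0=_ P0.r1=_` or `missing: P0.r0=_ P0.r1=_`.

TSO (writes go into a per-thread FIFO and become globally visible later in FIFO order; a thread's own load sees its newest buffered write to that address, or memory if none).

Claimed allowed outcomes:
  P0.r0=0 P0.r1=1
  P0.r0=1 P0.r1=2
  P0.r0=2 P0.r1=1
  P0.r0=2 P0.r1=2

missing: P0.r0=0 P0.r1=2

outcome vector order: (P0.r0,P0.r1)
[TSO] allowed = {01; 02; 12; 21; 22}
TSO∖claimed = {02}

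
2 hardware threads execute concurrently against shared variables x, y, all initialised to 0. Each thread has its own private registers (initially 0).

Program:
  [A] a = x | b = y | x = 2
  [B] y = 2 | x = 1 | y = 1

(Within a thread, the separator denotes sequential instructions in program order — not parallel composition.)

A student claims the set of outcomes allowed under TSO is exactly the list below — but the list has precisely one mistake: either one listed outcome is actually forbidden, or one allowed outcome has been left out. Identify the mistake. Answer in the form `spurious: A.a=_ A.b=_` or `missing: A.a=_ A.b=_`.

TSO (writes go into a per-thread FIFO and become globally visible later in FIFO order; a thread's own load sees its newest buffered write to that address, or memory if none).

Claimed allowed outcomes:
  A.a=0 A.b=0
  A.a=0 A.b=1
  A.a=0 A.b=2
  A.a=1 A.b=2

outcome vector order: (A.a,A.b)
TSO: 5 outcomes — {0/0; 0/1; 0/2; 1/1; 1/2}
TSO∖claimed = {1/1}

missing: A.a=1 A.b=1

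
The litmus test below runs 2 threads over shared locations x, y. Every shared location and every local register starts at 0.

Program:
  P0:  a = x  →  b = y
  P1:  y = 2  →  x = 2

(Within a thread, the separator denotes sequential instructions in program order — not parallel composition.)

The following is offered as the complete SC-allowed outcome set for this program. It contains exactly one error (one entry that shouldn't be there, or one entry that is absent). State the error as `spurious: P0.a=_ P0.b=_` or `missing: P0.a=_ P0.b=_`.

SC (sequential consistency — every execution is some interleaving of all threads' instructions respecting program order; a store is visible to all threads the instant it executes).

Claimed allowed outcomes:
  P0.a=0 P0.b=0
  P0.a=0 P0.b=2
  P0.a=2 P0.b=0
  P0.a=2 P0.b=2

outcome vector order: (P0.a,P0.b)
SC: 3 outcomes — {00 02 22}
claimed∖SC = {20}

spurious: P0.a=2 P0.b=0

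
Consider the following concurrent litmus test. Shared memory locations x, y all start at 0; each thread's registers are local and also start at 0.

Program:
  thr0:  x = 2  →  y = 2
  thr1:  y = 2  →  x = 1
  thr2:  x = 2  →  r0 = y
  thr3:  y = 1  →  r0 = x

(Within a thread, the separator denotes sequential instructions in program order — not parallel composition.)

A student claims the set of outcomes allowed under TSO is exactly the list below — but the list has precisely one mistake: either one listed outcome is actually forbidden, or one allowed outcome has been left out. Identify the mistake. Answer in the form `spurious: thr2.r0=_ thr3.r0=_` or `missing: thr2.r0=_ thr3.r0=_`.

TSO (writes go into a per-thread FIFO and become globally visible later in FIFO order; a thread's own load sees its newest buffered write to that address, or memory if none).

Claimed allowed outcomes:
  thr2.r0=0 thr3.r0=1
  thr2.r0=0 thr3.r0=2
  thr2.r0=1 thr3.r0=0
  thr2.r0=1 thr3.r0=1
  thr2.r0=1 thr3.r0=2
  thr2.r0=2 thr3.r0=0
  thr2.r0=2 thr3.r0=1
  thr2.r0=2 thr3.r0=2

missing: thr2.r0=0 thr3.r0=0

outcome vector order: (thr2.r0,thr3.r0)
under TSO → <0 0>, <0 1>, <0 2>, <1 0>, <1 1>, <1 2>, <2 0>, <2 1>, <2 2>
TSO∖claimed = {<0 0>}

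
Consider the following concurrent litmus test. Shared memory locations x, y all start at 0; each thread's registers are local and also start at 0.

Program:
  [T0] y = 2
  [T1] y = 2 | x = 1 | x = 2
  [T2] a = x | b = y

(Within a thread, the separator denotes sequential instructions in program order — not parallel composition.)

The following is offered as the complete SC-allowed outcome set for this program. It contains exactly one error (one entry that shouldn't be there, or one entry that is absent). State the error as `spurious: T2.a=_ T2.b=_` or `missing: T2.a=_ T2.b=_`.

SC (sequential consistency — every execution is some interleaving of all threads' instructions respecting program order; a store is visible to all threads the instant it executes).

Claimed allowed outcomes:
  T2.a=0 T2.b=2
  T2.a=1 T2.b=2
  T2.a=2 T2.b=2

missing: T2.a=0 T2.b=0

outcome vector order: (T2.a,T2.b)
under SC → 00, 02, 12, 22
SC∖claimed = {00}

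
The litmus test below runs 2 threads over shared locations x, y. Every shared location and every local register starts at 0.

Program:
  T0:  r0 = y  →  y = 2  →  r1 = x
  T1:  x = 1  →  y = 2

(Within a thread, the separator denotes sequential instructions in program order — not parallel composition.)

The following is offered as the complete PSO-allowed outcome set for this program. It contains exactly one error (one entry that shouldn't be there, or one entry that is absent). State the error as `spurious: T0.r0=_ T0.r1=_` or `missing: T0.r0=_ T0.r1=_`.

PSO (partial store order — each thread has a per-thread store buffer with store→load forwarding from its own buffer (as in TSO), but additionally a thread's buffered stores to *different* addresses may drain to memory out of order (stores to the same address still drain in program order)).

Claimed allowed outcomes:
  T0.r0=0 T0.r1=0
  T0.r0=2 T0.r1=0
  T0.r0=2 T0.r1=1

missing: T0.r0=0 T0.r1=1

outcome vector order: (T0.r0,T0.r1)
PSO: 4 outcomes — {0/0 0/1 2/0 2/1}
PSO∖claimed = {0/1}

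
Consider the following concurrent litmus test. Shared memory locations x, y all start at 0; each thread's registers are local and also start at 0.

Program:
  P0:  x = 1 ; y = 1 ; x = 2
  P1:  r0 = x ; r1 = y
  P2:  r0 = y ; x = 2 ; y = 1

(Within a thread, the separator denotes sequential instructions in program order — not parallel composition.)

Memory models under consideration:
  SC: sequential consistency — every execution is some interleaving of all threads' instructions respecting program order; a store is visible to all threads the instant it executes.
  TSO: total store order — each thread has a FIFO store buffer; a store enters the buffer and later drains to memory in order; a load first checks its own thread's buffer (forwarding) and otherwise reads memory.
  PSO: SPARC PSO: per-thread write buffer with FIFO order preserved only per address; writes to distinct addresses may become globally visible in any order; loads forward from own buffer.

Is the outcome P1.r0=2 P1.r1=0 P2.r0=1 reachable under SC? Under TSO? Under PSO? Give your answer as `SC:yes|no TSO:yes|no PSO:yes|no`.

SC:no TSO:no PSO:yes

outcome vector order: (P1.r0,P1.r1,P2.r0)
SC: 11 outcomes — {(0,0,0), (0,0,1), (0,1,0), (0,1,1), (1,0,0), (1,0,1), (1,1,0), (1,1,1), (2,0,0), (2,1,0), (2,1,1)}
TSO: 11 outcomes — {(0,0,0), (0,0,1), (0,1,0), (0,1,1), (1,0,0), (1,0,1), (1,1,0), (1,1,1), (2,0,0), (2,1,0), (2,1,1)}
PSO: 12 outcomes — {(0,0,0), (0,0,1), (0,1,0), (0,1,1), (1,0,0), (1,0,1), (1,1,0), (1,1,1), (2,0,0), (2,0,1), (2,1,0), (2,1,1)}
target (2,0,1) ∈ {PSO}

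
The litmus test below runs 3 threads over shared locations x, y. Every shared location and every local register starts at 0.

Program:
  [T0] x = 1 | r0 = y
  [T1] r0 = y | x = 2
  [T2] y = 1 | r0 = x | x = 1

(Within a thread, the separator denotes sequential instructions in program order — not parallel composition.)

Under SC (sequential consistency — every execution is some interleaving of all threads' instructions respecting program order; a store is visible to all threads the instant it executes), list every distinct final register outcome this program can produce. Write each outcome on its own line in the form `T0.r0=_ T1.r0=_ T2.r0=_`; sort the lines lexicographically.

T0.r0=0 T1.r0=0 T2.r0=1
T0.r0=0 T1.r0=0 T2.r0=2
T0.r0=0 T1.r0=1 T2.r0=1
T0.r0=0 T1.r0=1 T2.r0=2
T0.r0=1 T1.r0=0 T2.r0=0
T0.r0=1 T1.r0=0 T2.r0=1
T0.r0=1 T1.r0=0 T2.r0=2
T0.r0=1 T1.r0=1 T2.r0=0
T0.r0=1 T1.r0=1 T2.r0=1
T0.r0=1 T1.r0=1 T2.r0=2

outcome vector order: (T0.r0,T1.r0,T2.r0)
|SC outcomes| = 10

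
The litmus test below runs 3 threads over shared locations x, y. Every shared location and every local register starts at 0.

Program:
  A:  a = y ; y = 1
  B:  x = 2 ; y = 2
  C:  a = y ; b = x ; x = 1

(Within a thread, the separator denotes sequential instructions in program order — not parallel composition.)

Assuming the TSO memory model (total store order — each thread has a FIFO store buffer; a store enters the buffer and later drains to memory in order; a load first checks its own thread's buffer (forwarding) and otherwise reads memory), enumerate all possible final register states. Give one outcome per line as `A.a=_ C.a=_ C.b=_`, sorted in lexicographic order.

outcome vector order: (A.a,C.a,C.b)
|TSO outcomes| = 9

A.a=0 C.a=0 C.b=0
A.a=0 C.a=0 C.b=2
A.a=0 C.a=1 C.b=0
A.a=0 C.a=1 C.b=2
A.a=0 C.a=2 C.b=2
A.a=2 C.a=0 C.b=0
A.a=2 C.a=0 C.b=2
A.a=2 C.a=1 C.b=2
A.a=2 C.a=2 C.b=2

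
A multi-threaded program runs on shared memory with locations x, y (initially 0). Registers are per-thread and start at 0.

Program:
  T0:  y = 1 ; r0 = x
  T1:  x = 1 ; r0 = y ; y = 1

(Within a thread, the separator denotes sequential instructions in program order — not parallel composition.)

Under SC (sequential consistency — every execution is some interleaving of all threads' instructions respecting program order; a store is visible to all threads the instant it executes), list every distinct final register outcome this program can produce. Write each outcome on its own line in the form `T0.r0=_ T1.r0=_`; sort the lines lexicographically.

outcome vector order: (T0.r0,T1.r0)
|SC outcomes| = 3

T0.r0=0 T1.r0=1
T0.r0=1 T1.r0=0
T0.r0=1 T1.r0=1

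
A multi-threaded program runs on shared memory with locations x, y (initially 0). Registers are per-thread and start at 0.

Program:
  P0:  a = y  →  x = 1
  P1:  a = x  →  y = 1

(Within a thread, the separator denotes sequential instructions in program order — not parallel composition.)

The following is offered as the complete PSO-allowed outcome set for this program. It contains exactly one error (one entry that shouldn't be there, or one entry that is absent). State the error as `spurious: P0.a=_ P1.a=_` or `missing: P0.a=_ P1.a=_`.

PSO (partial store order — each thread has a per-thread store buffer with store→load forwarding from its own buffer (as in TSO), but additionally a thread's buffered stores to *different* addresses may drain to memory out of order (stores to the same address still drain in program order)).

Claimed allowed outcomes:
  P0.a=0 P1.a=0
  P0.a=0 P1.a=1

missing: P0.a=1 P1.a=0

outcome vector order: (P0.a,P1.a)
PSO (3): <0 0> <0 1> <1 0>
PSO∖claimed = {<1 0>}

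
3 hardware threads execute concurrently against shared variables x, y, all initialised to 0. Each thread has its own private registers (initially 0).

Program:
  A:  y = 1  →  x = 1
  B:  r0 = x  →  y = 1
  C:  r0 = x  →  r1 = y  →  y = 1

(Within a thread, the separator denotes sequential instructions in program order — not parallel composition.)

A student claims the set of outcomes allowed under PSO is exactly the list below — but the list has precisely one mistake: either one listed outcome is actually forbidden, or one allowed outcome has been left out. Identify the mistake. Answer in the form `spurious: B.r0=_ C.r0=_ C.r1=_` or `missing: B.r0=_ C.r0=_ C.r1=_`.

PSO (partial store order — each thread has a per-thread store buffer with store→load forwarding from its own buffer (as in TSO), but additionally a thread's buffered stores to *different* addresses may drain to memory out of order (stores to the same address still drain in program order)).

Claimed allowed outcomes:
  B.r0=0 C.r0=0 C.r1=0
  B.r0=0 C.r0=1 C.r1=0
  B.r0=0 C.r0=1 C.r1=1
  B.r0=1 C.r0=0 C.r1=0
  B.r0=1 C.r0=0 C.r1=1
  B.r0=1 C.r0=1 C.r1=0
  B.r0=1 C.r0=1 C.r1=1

missing: B.r0=0 C.r0=0 C.r1=1

outcome vector order: (B.r0,C.r0,C.r1)
under PSO → 000; 001; 010; 011; 100; 101; 110; 111
PSO∖claimed = {001}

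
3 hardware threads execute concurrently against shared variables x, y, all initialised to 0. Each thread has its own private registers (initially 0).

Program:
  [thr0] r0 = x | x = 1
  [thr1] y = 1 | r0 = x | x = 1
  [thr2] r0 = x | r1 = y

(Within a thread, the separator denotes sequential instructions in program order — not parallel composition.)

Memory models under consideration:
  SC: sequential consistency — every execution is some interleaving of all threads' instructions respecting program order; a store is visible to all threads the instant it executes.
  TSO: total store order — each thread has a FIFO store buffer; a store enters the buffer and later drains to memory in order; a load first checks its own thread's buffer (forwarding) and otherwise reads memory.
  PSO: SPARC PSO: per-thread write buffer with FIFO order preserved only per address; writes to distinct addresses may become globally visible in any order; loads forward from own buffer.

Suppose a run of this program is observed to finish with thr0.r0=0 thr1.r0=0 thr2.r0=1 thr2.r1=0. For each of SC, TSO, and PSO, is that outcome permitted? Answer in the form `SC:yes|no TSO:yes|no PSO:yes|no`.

outcome vector order: (thr0.r0,thr1.r0,thr2.r0,thr2.r1)
under SC → 0000; 0001; 0011; 0100; 0101; 0110; 0111; 1000; 1001; 1011
under TSO → 0000; 0001; 0010; 0011; 0100; 0101; 0110; 0111; 1000; 1001; 1011
under PSO → 0000; 0001; 0010; 0011; 0100; 0101; 0110; 0111; 1000; 1001; 1010; 1011
target 0010 ∈ {TSO,PSO}

SC:no TSO:yes PSO:yes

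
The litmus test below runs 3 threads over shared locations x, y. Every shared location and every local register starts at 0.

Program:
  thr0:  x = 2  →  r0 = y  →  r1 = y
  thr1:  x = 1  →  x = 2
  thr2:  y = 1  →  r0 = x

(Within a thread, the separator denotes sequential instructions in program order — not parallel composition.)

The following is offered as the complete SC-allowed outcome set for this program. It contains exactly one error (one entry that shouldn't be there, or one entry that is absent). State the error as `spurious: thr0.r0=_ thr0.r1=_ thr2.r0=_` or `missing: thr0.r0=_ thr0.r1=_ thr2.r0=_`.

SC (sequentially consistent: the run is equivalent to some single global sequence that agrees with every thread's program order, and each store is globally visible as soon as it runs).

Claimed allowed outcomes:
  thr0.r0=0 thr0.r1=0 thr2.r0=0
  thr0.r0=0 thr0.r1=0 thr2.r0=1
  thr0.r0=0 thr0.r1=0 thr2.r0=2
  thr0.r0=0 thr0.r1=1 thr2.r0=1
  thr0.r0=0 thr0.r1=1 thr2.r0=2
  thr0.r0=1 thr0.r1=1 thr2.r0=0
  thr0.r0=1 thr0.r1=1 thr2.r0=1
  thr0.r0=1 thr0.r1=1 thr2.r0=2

spurious: thr0.r0=0 thr0.r1=0 thr2.r0=0

outcome vector order: (thr0.r0,thr0.r1,thr2.r0)
SC: 7 outcomes — {(0,0,1), (0,0,2), (0,1,1), (0,1,2), (1,1,0), (1,1,1), (1,1,2)}
claimed∖SC = {(0,0,0)}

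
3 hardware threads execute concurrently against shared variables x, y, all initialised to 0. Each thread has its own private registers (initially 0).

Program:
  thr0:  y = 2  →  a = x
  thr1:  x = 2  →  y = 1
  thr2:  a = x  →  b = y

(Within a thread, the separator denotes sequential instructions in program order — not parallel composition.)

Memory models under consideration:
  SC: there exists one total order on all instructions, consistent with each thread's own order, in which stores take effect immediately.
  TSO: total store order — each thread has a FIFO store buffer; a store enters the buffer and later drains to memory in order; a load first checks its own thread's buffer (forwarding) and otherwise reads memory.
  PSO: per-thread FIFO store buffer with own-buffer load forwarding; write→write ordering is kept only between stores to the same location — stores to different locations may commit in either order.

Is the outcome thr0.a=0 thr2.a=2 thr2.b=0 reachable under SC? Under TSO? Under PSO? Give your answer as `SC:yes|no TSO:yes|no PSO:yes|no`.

outcome vector order: (thr0.a,thr2.a,thr2.b)
SC (11): 000, 001, 002, 021, 022, 200, 201, 202, 220, 221, 222
TSO (12): 000, 001, 002, 020, 021, 022, 200, 201, 202, 220, 221, 222
PSO (12): 000, 001, 002, 020, 021, 022, 200, 201, 202, 220, 221, 222
target 020 ∈ {TSO,PSO}

SC:no TSO:yes PSO:yes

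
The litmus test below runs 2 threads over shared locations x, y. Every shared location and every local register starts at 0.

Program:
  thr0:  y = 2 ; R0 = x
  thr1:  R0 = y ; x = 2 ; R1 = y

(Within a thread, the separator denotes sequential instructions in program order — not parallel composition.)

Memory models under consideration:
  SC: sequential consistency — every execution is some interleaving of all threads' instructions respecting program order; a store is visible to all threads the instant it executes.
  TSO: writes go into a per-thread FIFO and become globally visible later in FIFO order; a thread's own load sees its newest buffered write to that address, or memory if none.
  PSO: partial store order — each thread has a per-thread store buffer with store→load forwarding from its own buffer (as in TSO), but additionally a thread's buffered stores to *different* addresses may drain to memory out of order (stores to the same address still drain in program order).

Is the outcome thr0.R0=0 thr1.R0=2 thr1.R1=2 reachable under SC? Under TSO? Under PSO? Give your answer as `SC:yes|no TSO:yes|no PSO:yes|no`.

outcome vector order: (thr0.R0,thr1.R0,thr1.R1)
SC (5): (0,0,2) (0,2,2) (2,0,0) (2,0,2) (2,2,2)
TSO (6): (0,0,0) (0,0,2) (0,2,2) (2,0,0) (2,0,2) (2,2,2)
PSO (6): (0,0,0) (0,0,2) (0,2,2) (2,0,0) (2,0,2) (2,2,2)
target (0,2,2) ∈ {SC,TSO,PSO}

SC:yes TSO:yes PSO:yes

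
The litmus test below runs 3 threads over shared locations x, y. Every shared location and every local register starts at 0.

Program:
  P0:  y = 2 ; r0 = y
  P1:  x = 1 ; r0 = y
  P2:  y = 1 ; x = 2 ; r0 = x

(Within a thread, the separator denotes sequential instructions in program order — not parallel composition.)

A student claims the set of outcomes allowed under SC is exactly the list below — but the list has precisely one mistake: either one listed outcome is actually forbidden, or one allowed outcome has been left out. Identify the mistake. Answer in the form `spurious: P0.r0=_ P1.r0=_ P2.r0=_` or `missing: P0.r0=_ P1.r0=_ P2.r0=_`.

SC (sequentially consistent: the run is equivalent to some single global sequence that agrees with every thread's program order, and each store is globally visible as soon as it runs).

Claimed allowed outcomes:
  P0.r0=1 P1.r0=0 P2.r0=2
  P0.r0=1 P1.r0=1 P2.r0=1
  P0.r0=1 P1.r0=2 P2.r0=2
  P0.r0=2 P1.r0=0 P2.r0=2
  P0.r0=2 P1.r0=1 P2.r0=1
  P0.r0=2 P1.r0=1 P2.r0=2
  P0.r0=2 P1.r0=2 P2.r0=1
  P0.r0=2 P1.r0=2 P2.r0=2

missing: P0.r0=1 P1.r0=1 P2.r0=2

outcome vector order: (P0.r0,P1.r0,P2.r0)
SC (9): 102 111 112 122 202 211 212 221 222
SC∖claimed = {112}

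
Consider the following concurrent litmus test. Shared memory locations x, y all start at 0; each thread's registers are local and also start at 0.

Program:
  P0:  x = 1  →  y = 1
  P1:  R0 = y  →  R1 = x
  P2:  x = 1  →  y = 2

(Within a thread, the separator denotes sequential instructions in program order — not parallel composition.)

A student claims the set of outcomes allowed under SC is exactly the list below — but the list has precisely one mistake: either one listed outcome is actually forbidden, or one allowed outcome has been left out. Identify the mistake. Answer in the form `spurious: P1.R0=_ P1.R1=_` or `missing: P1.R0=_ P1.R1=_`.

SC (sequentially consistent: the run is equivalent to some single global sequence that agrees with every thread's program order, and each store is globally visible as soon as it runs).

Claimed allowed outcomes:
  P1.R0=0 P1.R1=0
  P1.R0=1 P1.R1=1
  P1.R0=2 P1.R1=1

outcome vector order: (P1.R0,P1.R1)
under SC → (0,0) (0,1) (1,1) (2,1)
SC∖claimed = {(0,1)}

missing: P1.R0=0 P1.R1=1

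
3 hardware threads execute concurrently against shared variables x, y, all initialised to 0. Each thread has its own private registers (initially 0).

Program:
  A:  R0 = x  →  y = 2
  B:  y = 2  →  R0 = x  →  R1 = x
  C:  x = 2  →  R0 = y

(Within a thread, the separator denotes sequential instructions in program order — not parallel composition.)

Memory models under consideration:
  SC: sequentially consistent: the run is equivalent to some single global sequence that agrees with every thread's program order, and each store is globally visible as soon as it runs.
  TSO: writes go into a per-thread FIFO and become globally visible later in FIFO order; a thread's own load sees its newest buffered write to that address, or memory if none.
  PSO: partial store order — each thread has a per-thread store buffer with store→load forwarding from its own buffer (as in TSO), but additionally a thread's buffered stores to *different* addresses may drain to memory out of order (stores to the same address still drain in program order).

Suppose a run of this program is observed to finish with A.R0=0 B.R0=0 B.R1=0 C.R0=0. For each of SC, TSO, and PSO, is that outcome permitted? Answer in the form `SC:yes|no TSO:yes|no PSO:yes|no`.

outcome vector order: (A.R0,B.R0,B.R1,C.R0)
SC: 8 outcomes — {0/0/0/2, 0/0/2/2, 0/2/2/0, 0/2/2/2, 2/0/0/2, 2/0/2/2, 2/2/2/0, 2/2/2/2}
TSO: 12 outcomes — {0/0/0/0, 0/0/0/2, 0/0/2/0, 0/0/2/2, 0/2/2/0, 0/2/2/2, 2/0/0/0, 2/0/0/2, 2/0/2/0, 2/0/2/2, 2/2/2/0, 2/2/2/2}
PSO: 12 outcomes — {0/0/0/0, 0/0/0/2, 0/0/2/0, 0/0/2/2, 0/2/2/0, 0/2/2/2, 2/0/0/0, 2/0/0/2, 2/0/2/0, 2/0/2/2, 2/2/2/0, 2/2/2/2}
target 0/0/0/0 ∈ {TSO,PSO}

SC:no TSO:yes PSO:yes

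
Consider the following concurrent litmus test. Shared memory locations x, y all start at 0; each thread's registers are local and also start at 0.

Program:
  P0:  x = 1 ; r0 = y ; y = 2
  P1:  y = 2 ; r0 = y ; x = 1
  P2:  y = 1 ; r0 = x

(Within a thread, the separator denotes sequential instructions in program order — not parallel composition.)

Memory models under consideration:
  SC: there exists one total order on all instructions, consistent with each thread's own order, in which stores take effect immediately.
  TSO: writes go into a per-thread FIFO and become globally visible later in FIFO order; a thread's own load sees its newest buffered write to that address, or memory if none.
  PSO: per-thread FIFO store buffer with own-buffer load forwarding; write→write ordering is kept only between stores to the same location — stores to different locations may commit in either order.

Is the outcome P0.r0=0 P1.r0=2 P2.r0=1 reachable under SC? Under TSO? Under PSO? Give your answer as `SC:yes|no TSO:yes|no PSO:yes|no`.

outcome vector order: (P0.r0,P1.r0,P2.r0)
under SC → 0/1/1, 0/2/1, 1/1/0, 1/1/1, 1/2/0, 1/2/1, 2/1/1, 2/2/0, 2/2/1
under TSO → 0/1/0, 0/1/1, 0/2/0, 0/2/1, 1/1/0, 1/1/1, 1/2/0, 1/2/1, 2/1/0, 2/1/1, 2/2/0, 2/2/1
under PSO → 0/1/0, 0/1/1, 0/2/0, 0/2/1, 1/1/0, 1/1/1, 1/2/0, 1/2/1, 2/1/0, 2/1/1, 2/2/0, 2/2/1
target 0/2/1 ∈ {SC,TSO,PSO}

SC:yes TSO:yes PSO:yes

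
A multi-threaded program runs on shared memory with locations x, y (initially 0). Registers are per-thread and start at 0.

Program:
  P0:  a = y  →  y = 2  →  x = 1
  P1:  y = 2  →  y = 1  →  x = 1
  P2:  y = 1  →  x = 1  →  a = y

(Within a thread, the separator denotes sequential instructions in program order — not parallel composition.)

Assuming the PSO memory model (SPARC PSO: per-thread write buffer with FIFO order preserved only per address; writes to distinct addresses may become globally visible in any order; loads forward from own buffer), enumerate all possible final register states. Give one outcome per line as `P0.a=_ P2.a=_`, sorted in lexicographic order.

outcome vector order: (P0.a,P2.a)
|PSO outcomes| = 6

P0.a=0 P2.a=1
P0.a=0 P2.a=2
P0.a=1 P2.a=1
P0.a=1 P2.a=2
P0.a=2 P2.a=1
P0.a=2 P2.a=2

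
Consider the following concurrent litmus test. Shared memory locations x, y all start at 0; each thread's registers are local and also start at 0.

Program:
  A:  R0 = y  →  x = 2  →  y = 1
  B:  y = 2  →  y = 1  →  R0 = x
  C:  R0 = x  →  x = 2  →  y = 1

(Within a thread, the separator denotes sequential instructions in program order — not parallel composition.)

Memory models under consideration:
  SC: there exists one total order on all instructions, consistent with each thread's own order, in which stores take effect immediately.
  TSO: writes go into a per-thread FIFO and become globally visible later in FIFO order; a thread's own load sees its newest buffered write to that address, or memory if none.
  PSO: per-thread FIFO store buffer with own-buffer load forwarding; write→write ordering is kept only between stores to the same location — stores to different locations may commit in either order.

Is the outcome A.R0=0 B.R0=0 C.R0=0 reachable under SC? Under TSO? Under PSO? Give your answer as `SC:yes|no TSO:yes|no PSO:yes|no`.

outcome vector order: (A.R0,B.R0,C.R0)
[SC] allowed = {<0 0 0>; <0 0 2>; <0 2 0>; <0 2 2>; <1 0 0>; <1 0 2>; <1 2 0>; <1 2 2>; <2 0 0>; <2 0 2>; <2 2 0>; <2 2 2>}
[TSO] allowed = {<0 0 0>; <0 0 2>; <0 2 0>; <0 2 2>; <1 0 0>; <1 0 2>; <1 2 0>; <1 2 2>; <2 0 0>; <2 0 2>; <2 2 0>; <2 2 2>}
[PSO] allowed = {<0 0 0>; <0 0 2>; <0 2 0>; <0 2 2>; <1 0 0>; <1 0 2>; <1 2 0>; <1 2 2>; <2 0 0>; <2 0 2>; <2 2 0>; <2 2 2>}
target <0 0 0> ∈ {SC,TSO,PSO}

SC:yes TSO:yes PSO:yes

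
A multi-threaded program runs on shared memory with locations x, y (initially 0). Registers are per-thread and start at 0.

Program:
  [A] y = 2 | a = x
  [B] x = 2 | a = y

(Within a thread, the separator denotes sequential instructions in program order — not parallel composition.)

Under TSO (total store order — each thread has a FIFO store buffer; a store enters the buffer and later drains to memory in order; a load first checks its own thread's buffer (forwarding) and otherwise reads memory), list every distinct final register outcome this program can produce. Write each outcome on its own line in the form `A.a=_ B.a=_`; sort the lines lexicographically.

outcome vector order: (A.a,B.a)
|TSO outcomes| = 4

A.a=0 B.a=0
A.a=0 B.a=2
A.a=2 B.a=0
A.a=2 B.a=2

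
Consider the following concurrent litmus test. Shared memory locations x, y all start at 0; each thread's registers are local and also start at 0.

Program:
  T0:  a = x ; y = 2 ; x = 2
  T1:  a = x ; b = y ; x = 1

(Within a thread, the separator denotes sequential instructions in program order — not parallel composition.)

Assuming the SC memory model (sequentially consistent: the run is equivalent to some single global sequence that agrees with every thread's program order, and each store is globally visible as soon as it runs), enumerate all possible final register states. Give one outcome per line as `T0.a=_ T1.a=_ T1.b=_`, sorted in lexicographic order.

T0.a=0 T1.a=0 T1.b=0
T0.a=0 T1.a=0 T1.b=2
T0.a=0 T1.a=2 T1.b=2
T0.a=1 T1.a=0 T1.b=0

outcome vector order: (T0.a,T1.a,T1.b)
|SC outcomes| = 4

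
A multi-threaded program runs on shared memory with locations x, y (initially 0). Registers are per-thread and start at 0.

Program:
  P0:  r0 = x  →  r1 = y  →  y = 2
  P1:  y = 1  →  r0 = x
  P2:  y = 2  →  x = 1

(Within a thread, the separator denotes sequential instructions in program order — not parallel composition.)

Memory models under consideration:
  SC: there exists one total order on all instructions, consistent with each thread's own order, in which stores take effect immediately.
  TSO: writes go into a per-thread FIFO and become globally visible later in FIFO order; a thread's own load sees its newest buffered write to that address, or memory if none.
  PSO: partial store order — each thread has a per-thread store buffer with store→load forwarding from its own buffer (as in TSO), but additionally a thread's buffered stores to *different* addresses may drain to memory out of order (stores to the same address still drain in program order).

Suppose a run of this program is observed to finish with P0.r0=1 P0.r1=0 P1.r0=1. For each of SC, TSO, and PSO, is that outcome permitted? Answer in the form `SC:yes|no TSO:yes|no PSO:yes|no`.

SC:no TSO:no PSO:yes

outcome vector order: (P0.r0,P0.r1,P1.r0)
under SC → <0 0 0>, <0 0 1>, <0 1 0>, <0 1 1>, <0 2 0>, <0 2 1>, <1 1 0>, <1 1 1>, <1 2 0>, <1 2 1>
under TSO → <0 0 0>, <0 0 1>, <0 1 0>, <0 1 1>, <0 2 0>, <0 2 1>, <1 1 0>, <1 1 1>, <1 2 0>, <1 2 1>
under PSO → <0 0 0>, <0 0 1>, <0 1 0>, <0 1 1>, <0 2 0>, <0 2 1>, <1 0 0>, <1 0 1>, <1 1 0>, <1 1 1>, <1 2 0>, <1 2 1>
target <1 0 1> ∈ {PSO}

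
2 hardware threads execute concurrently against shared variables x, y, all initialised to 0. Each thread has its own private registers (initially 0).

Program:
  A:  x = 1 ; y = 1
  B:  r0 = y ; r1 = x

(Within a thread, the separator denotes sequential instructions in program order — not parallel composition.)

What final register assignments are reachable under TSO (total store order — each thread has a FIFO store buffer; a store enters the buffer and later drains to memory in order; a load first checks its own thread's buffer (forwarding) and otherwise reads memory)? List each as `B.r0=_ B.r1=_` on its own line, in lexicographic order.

outcome vector order: (B.r0,B.r1)
|TSO outcomes| = 3

B.r0=0 B.r1=0
B.r0=0 B.r1=1
B.r0=1 B.r1=1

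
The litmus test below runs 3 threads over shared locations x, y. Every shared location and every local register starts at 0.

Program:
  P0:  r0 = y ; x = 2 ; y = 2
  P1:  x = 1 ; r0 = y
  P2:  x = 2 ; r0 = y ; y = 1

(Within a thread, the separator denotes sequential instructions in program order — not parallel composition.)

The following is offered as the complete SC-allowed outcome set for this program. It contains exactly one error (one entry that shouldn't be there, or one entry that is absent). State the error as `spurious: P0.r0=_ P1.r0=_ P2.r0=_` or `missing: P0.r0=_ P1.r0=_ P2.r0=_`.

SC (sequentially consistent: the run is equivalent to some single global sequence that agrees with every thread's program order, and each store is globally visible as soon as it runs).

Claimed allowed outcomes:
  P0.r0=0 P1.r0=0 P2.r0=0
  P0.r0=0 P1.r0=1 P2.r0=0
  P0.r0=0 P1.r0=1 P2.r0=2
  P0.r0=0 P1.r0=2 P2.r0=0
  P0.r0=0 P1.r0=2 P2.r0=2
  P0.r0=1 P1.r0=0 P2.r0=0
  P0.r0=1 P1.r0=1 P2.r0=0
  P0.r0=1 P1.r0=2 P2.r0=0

outcome vector order: (P0.r0,P1.r0,P2.r0)
under SC → (0,0,0); (0,0,2); (0,1,0); (0,1,2); (0,2,0); (0,2,2); (1,0,0); (1,1,0); (1,2,0)
SC∖claimed = {(0,0,2)}

missing: P0.r0=0 P1.r0=0 P2.r0=2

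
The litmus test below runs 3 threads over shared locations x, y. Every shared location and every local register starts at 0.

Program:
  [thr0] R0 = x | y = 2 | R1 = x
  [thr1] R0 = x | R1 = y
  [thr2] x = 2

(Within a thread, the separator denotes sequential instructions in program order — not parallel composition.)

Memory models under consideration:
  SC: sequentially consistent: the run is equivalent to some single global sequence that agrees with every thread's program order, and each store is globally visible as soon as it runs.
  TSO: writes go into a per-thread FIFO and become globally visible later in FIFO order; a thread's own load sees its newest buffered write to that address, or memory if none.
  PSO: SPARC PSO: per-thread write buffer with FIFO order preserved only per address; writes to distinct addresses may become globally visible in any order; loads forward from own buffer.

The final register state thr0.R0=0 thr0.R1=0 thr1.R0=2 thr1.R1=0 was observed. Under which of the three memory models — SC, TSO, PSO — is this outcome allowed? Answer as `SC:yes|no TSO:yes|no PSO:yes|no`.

SC:no TSO:yes PSO:yes

outcome vector order: (thr0.R0,thr0.R1,thr1.R0,thr1.R1)
[SC] allowed = {<0 0 0 0>, <0 0 0 2>, <0 0 2 2>, <0 2 0 0>, <0 2 0 2>, <0 2 2 0>, <0 2 2 2>, <2 2 0 0>, <2 2 0 2>, <2 2 2 0>, <2 2 2 2>}
[TSO] allowed = {<0 0 0 0>, <0 0 0 2>, <0 0 2 0>, <0 0 2 2>, <0 2 0 0>, <0 2 0 2>, <0 2 2 0>, <0 2 2 2>, <2 2 0 0>, <2 2 0 2>, <2 2 2 0>, <2 2 2 2>}
[PSO] allowed = {<0 0 0 0>, <0 0 0 2>, <0 0 2 0>, <0 0 2 2>, <0 2 0 0>, <0 2 0 2>, <0 2 2 0>, <0 2 2 2>, <2 2 0 0>, <2 2 0 2>, <2 2 2 0>, <2 2 2 2>}
target <0 0 2 0> ∈ {TSO,PSO}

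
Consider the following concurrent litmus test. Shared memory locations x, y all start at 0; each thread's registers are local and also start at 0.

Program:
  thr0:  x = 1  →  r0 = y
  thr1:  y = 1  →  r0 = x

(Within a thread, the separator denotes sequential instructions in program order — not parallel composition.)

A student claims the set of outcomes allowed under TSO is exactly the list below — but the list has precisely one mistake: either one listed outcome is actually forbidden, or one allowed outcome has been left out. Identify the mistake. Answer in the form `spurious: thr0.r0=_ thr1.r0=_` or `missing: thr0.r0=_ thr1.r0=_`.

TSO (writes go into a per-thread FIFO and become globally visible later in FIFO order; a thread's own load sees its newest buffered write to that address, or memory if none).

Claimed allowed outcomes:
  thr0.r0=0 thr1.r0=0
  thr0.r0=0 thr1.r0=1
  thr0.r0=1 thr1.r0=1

missing: thr0.r0=1 thr1.r0=0

outcome vector order: (thr0.r0,thr1.r0)
[TSO] allowed = {(0,0), (0,1), (1,0), (1,1)}
TSO∖claimed = {(1,0)}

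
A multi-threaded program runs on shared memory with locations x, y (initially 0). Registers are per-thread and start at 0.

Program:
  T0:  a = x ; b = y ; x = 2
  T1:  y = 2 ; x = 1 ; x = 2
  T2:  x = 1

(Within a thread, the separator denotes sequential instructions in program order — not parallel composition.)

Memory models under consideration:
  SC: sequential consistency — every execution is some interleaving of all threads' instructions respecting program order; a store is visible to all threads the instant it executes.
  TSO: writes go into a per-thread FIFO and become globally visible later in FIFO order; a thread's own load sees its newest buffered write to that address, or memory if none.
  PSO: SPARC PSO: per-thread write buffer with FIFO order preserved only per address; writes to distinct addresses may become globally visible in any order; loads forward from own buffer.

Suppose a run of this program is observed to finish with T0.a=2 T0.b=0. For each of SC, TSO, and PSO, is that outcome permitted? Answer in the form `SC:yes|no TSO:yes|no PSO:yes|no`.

SC:no TSO:no PSO:yes

outcome vector order: (T0.a,T0.b)
under SC → 0/0 0/2 1/0 1/2 2/2
under TSO → 0/0 0/2 1/0 1/2 2/2
under PSO → 0/0 0/2 1/0 1/2 2/0 2/2
target 2/0 ∈ {PSO}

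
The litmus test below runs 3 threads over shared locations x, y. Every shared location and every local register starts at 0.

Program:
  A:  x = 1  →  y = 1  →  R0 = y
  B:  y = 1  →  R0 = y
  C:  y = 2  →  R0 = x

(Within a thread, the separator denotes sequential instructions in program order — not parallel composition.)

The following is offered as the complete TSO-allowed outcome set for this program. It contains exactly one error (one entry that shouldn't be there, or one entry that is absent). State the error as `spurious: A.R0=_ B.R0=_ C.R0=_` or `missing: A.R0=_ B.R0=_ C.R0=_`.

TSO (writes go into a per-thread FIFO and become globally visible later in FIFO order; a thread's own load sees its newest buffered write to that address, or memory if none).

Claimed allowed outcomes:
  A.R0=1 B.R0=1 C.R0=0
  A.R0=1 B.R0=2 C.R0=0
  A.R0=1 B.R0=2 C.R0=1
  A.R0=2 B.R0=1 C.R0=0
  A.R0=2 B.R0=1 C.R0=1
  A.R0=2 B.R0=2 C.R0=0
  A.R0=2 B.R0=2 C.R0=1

missing: A.R0=1 B.R0=1 C.R0=1

outcome vector order: (A.R0,B.R0,C.R0)
[TSO] allowed = {<1 1 0>; <1 1 1>; <1 2 0>; <1 2 1>; <2 1 0>; <2 1 1>; <2 2 0>; <2 2 1>}
TSO∖claimed = {<1 1 1>}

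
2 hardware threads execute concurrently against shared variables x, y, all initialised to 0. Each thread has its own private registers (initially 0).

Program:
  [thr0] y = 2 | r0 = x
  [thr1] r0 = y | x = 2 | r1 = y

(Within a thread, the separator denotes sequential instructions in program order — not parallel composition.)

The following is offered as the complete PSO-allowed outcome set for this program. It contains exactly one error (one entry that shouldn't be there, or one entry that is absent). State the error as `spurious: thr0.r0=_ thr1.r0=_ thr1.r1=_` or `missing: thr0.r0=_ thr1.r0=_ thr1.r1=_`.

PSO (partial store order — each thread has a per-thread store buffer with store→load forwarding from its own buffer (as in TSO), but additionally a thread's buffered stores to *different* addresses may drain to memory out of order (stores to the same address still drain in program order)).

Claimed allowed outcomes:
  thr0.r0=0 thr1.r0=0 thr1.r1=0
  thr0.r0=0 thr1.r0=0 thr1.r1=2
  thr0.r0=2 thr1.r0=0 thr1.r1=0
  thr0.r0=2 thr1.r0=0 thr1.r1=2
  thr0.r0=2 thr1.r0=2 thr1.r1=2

missing: thr0.r0=0 thr1.r0=2 thr1.r1=2

outcome vector order: (thr0.r0,thr1.r0,thr1.r1)
PSO (6): 000; 002; 022; 200; 202; 222
PSO∖claimed = {022}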